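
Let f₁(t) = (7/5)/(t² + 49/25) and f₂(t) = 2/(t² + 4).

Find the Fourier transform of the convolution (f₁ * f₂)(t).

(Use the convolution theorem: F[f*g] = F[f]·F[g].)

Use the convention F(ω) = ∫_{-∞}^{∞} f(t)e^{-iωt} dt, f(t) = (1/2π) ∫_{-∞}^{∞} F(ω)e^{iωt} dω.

F[f₁*f₂](ω) = \pi^{2} e^{- \frac{17 \left|{\omega}\right|}{5}}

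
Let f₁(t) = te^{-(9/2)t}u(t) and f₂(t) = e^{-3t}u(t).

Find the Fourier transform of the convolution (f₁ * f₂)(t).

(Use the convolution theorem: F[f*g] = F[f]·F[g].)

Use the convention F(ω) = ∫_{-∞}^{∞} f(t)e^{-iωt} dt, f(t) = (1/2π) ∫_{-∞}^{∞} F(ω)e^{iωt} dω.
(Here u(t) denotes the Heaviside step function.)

F[f₁*f₂](ω) = \frac{4}{\left(i \omega + 3\right) \left(2 i \omega + 9\right)^{2}}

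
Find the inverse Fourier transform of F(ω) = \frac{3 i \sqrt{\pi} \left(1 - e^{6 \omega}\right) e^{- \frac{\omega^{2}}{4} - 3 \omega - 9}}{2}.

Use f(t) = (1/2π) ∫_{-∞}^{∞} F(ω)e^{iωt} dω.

f(t) = 3 e^{- t^{2}} \sin{\left(6 t \right)}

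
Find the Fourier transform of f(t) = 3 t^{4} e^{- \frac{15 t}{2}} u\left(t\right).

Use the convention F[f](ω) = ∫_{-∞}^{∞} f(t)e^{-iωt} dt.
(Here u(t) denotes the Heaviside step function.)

F(ω) = \frac{2304}{\left(2 i \omega + 15\right)^{5}}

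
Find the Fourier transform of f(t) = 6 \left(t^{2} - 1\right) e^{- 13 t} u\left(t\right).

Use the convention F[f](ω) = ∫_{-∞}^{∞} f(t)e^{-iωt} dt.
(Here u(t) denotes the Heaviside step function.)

F(ω) = \frac{6 \left(2 i \omega - \left(i \omega + 13\right)^{3} + 26\right)}{\left(i \omega + 13\right)^{4}}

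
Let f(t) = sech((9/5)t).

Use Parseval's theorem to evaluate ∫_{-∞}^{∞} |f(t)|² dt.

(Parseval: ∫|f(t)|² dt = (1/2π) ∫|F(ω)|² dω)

∫|f(t)|² dt = \frac{10}{9}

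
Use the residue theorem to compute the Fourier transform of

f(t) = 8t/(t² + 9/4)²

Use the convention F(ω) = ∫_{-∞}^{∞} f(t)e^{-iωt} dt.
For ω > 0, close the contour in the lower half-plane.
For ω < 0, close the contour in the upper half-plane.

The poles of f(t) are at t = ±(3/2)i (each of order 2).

Let g(z) = f(z)e^{-iωz}; for large |z| the factor e^{-iωz} decays in the lower half-plane when ω > 0 and in the upper half-plane when ω < 0.

Case ω > 0 (lower half-plane, clockwise contour ⇒ F(ω) = -2πi·ΣRes):
  Res_{z = - \frac{3 i}{2}} g(z) = \frac{4 \omega e^{- \frac{3 \omega}{2}}}{3} (pole of order 2)
  F(ω) = -2πi·ΣRes = - \frac{8 i \pi \omega e^{- \frac{3 \omega}{2}}}{3}

Case ω < 0 (upper half-plane, counterclockwise contour ⇒ F(ω) = +2πi·ΣRes):
  Res_{z = \frac{3 i}{2}} g(z) = - \frac{4 \omega e^{\frac{3 \omega}{2}}}{3} (pole of order 2)
  F(ω) = 2πi·ΣRes = - \frac{8 i \pi \omega e^{\frac{3 \omega}{2}}}{3}

Both cases combine into a single formula in |ω|:

F(ω) = - \frac{8 i \pi \omega e^{- \frac{3 \left|{\omega}\right|}{2}}}{3}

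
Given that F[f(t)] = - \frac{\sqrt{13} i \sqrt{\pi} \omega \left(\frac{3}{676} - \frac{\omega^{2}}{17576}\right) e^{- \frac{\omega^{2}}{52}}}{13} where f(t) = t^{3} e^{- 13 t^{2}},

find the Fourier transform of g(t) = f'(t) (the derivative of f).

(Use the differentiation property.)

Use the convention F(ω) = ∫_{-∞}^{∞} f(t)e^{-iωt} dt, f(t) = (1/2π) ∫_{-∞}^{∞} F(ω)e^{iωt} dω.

F[g](ω) = \frac{\sqrt{13} \sqrt{\pi} \omega^{2} \left(78 - \omega^{2}\right) e^{- \frac{\omega^{2}}{52}}}{228488}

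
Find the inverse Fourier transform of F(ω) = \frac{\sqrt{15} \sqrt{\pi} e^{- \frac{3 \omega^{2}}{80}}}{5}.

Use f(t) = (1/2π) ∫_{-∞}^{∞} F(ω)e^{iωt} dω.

f(t) = 2 e^{- \frac{20 t^{2}}{3}}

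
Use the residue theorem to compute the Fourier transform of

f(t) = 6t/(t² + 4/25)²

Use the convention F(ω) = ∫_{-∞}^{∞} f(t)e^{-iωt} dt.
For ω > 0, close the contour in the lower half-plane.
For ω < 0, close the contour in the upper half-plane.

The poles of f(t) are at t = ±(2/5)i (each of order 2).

Let g(z) = f(z)e^{-iωz}; for large |z| the factor e^{-iωz} decays in the lower half-plane when ω > 0 and in the upper half-plane when ω < 0.

Case ω > 0 (lower half-plane, clockwise contour ⇒ F(ω) = -2πi·ΣRes):
  Res_{z = - \frac{2 i}{5}} g(z) = \frac{15 \omega e^{- \frac{2 \omega}{5}}}{4} (pole of order 2)
  F(ω) = -2πi·ΣRes = - \frac{15 i \pi \omega e^{- \frac{2 \omega}{5}}}{2}

Case ω < 0 (upper half-plane, counterclockwise contour ⇒ F(ω) = +2πi·ΣRes):
  Res_{z = \frac{2 i}{5}} g(z) = - \frac{15 \omega e^{\frac{2 \omega}{5}}}{4} (pole of order 2)
  F(ω) = 2πi·ΣRes = - \frac{15 i \pi \omega e^{\frac{2 \omega}{5}}}{2}

Both cases combine into a single formula in |ω|:

F(ω) = - \frac{15 i \pi \omega e^{- \frac{2 \left|{\omega}\right|}{5}}}{2}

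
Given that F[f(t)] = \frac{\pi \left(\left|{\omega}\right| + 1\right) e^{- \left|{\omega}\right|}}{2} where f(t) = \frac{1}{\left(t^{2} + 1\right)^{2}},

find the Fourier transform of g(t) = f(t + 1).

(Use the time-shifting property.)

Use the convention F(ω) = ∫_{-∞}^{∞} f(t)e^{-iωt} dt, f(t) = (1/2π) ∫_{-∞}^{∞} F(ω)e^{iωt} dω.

F[g](ω) = \frac{\pi \left(\left|{\omega}\right| + 1\right) e^{i \omega - \left|{\omega}\right|}}{2}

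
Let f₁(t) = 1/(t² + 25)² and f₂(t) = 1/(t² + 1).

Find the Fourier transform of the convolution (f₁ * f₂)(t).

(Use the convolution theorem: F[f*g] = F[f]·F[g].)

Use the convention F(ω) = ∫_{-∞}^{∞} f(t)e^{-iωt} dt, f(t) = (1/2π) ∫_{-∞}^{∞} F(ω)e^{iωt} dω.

F[f₁*f₂](ω) = \frac{\pi^{2} \left(5 \left|{\omega}\right| + 1\right) e^{- 6 \left|{\omega}\right|}}{250}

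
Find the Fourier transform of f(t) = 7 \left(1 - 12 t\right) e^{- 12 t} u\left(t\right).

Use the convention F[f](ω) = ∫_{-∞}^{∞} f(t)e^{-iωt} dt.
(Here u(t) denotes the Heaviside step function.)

F(ω) = \frac{7 i \omega}{- \omega^{2} + 24 i \omega + 144}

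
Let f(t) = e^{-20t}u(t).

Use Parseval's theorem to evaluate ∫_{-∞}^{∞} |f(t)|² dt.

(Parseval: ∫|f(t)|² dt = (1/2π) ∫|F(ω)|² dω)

∫|f(t)|² dt = \frac{1}{40}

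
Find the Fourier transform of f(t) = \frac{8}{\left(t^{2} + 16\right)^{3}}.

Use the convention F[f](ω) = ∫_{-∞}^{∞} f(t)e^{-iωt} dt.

F(ω) = \frac{\pi \left(16 \omega^{2} + 12 \left|{\omega}\right| + 3\right) e^{- 4 \left|{\omega}\right|}}{1024}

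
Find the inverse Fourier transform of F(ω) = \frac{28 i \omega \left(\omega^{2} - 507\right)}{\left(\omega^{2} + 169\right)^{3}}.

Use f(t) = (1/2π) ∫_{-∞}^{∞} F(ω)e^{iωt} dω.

f(t) = 7 t e^{- 13 \left|{t}\right|} \left|{t}\right|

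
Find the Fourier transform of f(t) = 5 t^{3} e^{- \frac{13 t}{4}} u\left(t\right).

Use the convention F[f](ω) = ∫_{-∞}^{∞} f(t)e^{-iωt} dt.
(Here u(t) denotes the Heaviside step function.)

F(ω) = \frac{7680}{\left(4 i \omega + 13\right)^{4}}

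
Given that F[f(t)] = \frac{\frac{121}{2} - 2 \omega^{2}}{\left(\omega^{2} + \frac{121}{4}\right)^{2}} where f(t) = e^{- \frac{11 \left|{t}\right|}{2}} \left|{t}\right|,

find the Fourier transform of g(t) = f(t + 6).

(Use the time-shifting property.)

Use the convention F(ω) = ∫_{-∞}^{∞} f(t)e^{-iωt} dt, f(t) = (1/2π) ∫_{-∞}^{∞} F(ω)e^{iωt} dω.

F[g](ω) = \frac{\left(968 - 32 \omega^{2}\right) e^{6 i \omega}}{\left(4 \omega^{2} + 121\right)^{2}}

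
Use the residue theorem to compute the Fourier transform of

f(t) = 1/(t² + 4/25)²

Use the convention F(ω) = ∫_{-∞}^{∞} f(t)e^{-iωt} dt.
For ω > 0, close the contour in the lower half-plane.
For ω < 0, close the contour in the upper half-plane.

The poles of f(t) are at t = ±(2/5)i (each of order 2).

Let g(z) = f(z)e^{-iωz}; for large |z| the factor e^{-iωz} decays in the lower half-plane when ω > 0 and in the upper half-plane when ω < 0.

Case ω > 0 (lower half-plane, clockwise contour ⇒ F(ω) = -2πi·ΣRes):
  Res_{z = - \frac{2 i}{5}} g(z) = \frac{25 i \left(2 \omega + 5\right) e^{- \frac{2 \omega}{5}}}{32} (pole of order 2)
  F(ω) = -2πi·ΣRes = \frac{25 \pi \left(2 \omega + 5\right) e^{- \frac{2 \omega}{5}}}{16}

Case ω < 0 (upper half-plane, counterclockwise contour ⇒ F(ω) = +2πi·ΣRes):
  Res_{z = \frac{2 i}{5}} g(z) = \frac{25 i \left(2 \omega - 5\right) e^{\frac{2 \omega}{5}}}{32} (pole of order 2)
  F(ω) = 2πi·ΣRes = \frac{25 \pi \left(5 - 2 \omega\right) e^{\frac{2 \omega}{5}}}{16}

Both cases combine into a single formula in |ω|:

F(ω) = \frac{25 \pi \left(2 \left|{\omega}\right| + 5\right) e^{- \frac{2 \left|{\omega}\right|}{5}}}{16}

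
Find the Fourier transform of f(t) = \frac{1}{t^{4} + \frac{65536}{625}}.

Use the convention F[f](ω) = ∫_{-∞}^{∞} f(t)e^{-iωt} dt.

F(ω) = \frac{125 \pi e^{- \frac{8 \sqrt{2} \left|{\omega}\right|}{5}} \sin{\left(\frac{8 \sqrt{2} \left|{\omega}\right|}{5} + \frac{\pi}{4} \right)}}{4096}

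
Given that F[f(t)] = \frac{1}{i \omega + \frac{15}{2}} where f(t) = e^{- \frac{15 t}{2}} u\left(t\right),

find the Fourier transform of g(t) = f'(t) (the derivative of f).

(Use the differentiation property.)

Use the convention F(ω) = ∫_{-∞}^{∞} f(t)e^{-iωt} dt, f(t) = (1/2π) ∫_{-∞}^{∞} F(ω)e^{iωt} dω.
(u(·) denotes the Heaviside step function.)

F[g](ω) = \frac{2 \omega}{2 \omega - 15 i}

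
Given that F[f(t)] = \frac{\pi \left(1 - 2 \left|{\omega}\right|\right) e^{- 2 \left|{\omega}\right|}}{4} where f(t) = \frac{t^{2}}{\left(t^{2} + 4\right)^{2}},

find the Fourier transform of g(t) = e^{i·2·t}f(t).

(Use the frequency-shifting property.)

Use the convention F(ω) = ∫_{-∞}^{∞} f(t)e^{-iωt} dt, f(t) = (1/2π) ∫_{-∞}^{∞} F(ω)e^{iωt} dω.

F[g](ω) = \frac{\pi \left(1 - 2 \left|{\omega - 2}\right|\right) e^{- 2 \left|{\omega - 2}\right|}}{4}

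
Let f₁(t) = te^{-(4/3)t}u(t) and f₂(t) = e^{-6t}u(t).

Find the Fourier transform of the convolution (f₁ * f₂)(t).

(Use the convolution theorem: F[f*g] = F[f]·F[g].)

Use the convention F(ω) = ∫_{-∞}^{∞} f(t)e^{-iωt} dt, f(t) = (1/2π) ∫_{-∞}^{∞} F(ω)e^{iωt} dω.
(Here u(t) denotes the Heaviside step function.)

F[f₁*f₂](ω) = \frac{9}{\left(i \omega + 6\right) \left(3 i \omega + 4\right)^{2}}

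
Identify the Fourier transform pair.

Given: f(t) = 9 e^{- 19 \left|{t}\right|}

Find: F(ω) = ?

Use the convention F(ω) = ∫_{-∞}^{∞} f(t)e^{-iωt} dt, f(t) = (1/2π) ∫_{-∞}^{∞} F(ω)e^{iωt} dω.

F(ω) = \frac{342}{\omega^{2} + 361}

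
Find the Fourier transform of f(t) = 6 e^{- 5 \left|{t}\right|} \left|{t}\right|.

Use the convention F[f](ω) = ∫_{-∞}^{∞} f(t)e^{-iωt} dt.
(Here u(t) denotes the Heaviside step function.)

F(ω) = \frac{12 \left(25 - \omega^{2}\right)}{\left(\omega^{2} + 25\right)^{2}}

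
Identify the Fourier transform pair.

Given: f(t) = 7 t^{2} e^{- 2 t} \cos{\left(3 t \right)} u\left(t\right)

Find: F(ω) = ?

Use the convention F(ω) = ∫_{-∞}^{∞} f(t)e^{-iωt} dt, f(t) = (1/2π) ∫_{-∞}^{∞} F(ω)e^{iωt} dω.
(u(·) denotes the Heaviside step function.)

F(ω) = \frac{14 \left(- 27 i \omega + \left(i \omega + 2\right)^{3} - 54\right)}{\left(\left(i \omega + 2\right)^{2} + 9\right)^{3}}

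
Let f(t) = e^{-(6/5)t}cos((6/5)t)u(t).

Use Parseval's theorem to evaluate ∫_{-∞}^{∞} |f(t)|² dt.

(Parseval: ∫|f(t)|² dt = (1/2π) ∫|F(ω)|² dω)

∫|f(t)|² dt = \frac{5}{16}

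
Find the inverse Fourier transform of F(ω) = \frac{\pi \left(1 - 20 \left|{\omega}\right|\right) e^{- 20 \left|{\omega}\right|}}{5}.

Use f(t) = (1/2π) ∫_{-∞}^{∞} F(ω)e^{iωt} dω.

f(t) = \frac{8 t^{2}}{\left(t^{2} + 400\right)^{2}}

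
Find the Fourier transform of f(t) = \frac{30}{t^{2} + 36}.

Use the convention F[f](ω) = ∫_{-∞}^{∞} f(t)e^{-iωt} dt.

F(ω) = 5 \pi e^{- 6 \left|{\omega}\right|}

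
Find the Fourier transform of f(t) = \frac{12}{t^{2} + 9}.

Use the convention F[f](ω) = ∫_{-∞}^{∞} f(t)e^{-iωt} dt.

F(ω) = 4 \pi e^{- 3 \left|{\omega}\right|}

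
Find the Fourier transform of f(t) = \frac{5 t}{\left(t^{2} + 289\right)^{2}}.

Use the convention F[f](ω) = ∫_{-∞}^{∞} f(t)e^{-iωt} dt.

F(ω) = - \frac{5 i \pi \omega e^{- 17 \left|{\omega}\right|}}{34}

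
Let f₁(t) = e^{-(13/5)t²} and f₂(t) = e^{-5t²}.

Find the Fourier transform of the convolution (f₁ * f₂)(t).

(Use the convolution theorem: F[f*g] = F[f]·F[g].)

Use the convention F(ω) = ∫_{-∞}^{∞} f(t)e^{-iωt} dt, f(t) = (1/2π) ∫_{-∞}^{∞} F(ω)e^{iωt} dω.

F[f₁*f₂](ω) = \frac{\sqrt{13} \pi e^{- \frac{19 \omega^{2}}{130}}}{13}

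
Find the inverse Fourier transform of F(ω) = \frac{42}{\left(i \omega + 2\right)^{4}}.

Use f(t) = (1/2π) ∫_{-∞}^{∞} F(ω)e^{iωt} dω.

f(t) = 7 t^{3} e^{- 2 t} u\left(t\right)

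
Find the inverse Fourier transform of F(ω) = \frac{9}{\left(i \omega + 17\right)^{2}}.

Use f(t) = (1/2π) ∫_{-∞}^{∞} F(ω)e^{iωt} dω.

f(t) = 9 t e^{- 17 t} u\left(t\right)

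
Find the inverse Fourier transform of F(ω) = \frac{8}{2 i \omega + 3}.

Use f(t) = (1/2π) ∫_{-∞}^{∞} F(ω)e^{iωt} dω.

f(t) = 4 e^{- \frac{3 t}{2}} u\left(t\right)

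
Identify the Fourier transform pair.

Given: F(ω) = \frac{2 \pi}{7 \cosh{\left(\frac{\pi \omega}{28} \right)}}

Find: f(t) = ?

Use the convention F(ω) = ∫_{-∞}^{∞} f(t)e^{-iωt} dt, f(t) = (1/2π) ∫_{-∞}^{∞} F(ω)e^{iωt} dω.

f(t) = \frac{4}{\cosh{\left(14 t \right)}}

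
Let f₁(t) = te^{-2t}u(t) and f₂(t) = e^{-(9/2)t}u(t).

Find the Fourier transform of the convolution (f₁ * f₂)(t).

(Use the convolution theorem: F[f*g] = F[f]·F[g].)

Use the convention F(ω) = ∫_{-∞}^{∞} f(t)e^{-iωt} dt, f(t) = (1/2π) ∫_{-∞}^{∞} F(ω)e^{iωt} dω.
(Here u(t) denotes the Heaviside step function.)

F[f₁*f₂](ω) = \frac{2}{\left(i \omega + 2\right)^{2} \left(2 i \omega + 9\right)}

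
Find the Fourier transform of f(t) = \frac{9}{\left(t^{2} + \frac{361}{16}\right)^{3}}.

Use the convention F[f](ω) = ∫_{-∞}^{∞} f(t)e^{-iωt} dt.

F(ω) = \frac{72 \pi \left(361 \omega^{2} + 228 \left|{\omega}\right| + 48\right) e^{- \frac{19 \left|{\omega}\right|}{4}}}{2476099}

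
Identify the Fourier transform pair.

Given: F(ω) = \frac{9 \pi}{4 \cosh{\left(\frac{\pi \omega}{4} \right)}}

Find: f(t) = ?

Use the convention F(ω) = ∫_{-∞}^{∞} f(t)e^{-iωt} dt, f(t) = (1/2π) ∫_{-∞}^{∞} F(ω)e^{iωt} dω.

f(t) = \frac{9}{e^{2 t} + e^{- 2 t}}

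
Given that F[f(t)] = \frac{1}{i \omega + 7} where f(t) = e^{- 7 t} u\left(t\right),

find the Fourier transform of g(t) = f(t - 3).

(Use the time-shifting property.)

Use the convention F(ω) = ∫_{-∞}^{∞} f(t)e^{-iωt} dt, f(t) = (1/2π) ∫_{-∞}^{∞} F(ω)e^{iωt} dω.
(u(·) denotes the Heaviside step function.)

F[g](ω) = \frac{e^{- 3 i \omega}}{i \omega + 7}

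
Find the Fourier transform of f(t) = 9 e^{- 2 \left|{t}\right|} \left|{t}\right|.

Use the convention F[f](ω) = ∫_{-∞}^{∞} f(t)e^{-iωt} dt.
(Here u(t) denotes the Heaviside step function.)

F(ω) = \frac{18 \left(4 - \omega^{2}\right)}{\left(\omega^{2} + 4\right)^{2}}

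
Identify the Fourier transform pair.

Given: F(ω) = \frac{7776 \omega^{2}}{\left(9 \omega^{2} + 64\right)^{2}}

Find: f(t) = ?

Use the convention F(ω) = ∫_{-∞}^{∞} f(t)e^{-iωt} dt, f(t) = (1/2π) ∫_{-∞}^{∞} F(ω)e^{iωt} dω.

f(t) = 9 \left(1 - \frac{8 \left|{t}\right|}{3}\right) e^{- \frac{8 \left|{t}\right|}{3}}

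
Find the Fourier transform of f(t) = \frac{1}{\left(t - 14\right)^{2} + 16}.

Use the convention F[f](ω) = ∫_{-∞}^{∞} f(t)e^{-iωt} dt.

F(ω) = \frac{\pi e^{- 14 i \omega - 4 \left|{\omega}\right|}}{4}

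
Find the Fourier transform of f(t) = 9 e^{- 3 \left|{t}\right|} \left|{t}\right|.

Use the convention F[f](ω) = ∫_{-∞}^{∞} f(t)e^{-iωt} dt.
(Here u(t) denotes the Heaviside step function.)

F(ω) = \frac{18 \left(9 - \omega^{2}\right)}{\left(\omega^{2} + 9\right)^{2}}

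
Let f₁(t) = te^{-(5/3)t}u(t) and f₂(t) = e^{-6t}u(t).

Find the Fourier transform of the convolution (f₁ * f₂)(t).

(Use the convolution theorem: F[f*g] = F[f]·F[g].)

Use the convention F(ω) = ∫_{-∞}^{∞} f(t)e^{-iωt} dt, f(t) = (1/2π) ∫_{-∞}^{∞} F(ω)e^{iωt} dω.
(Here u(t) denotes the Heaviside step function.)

F[f₁*f₂](ω) = \frac{9}{\left(i \omega + 6\right) \left(3 i \omega + 5\right)^{2}}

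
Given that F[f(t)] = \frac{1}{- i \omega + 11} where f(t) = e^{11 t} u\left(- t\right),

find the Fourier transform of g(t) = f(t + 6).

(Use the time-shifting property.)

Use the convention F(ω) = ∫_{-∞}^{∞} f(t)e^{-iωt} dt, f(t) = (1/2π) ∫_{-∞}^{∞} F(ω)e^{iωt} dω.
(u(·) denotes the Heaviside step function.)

F[g](ω) = - \frac{e^{6 i \omega}}{i \omega - 11}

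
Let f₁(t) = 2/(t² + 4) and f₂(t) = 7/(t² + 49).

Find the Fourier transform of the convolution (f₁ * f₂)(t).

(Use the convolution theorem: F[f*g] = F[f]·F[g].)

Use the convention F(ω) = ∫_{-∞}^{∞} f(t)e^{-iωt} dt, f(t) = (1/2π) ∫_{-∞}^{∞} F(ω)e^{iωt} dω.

F[f₁*f₂](ω) = \pi^{2} e^{- 9 \left|{\omega}\right|}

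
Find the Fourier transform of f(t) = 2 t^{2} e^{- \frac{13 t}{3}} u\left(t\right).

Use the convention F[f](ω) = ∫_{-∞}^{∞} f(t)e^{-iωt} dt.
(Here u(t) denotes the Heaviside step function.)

F(ω) = \frac{108}{\left(3 i \omega + 13\right)^{3}}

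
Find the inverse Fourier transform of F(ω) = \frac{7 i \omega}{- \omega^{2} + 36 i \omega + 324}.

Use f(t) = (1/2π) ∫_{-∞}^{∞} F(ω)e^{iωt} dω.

f(t) = 7 \left(1 - 18 t\right) e^{- 18 t} u\left(t\right)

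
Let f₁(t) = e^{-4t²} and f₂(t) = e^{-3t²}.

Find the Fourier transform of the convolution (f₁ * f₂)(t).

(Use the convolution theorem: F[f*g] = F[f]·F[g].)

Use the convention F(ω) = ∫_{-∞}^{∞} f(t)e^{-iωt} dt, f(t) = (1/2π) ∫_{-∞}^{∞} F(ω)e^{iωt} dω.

F[f₁*f₂](ω) = \frac{\sqrt{3} \pi e^{- \frac{7 \omega^{2}}{48}}}{6}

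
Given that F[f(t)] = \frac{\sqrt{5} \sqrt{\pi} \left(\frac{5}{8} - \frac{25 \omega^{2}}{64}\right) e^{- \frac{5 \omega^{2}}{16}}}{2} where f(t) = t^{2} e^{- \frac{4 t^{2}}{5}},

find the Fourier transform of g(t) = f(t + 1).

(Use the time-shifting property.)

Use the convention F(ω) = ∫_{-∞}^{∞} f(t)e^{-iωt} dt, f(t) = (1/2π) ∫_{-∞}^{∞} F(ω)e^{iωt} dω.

F[g](ω) = \frac{5 \sqrt{5} \sqrt{\pi} \left(8 - 5 \omega^{2}\right) e^{\omega \left(- \frac{5 \omega}{16} + i\right)}}{128}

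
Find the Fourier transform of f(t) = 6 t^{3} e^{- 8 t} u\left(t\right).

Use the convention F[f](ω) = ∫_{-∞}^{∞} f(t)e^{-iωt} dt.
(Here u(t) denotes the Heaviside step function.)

F(ω) = \frac{36}{\left(i \omega + 8\right)^{4}}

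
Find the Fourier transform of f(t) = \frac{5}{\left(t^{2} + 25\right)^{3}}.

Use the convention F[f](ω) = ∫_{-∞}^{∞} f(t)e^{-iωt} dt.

F(ω) = \frac{\pi \left(25 \omega^{2} + 15 \left|{\omega}\right| + 3\right) e^{- 5 \left|{\omega}\right|}}{5000}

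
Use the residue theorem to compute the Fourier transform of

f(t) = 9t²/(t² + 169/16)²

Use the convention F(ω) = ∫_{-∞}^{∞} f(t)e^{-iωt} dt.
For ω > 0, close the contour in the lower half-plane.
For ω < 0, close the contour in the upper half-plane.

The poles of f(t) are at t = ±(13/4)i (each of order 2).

Let g(z) = f(z)e^{-iωz}; for large |z| the factor e^{-iωz} decays in the lower half-plane when ω > 0 and in the upper half-plane when ω < 0.

Case ω > 0 (lower half-plane, clockwise contour ⇒ F(ω) = -2πi·ΣRes):
  Res_{z = - \frac{13 i}{4}} g(z) = \frac{9 i \left(4 - 13 \omega\right) e^{- \frac{13 \omega}{4}}}{52} (pole of order 2)
  F(ω) = -2πi·ΣRes = \frac{9 \pi \left(4 - 13 \omega\right) e^{- \frac{13 \omega}{4}}}{26}

Case ω < 0 (upper half-plane, counterclockwise contour ⇒ F(ω) = +2πi·ΣRes):
  Res_{z = \frac{13 i}{4}} g(z) = \frac{9 i \left(- 13 \omega - 4\right) e^{\frac{13 \omega}{4}}}{52} (pole of order 2)
  F(ω) = 2πi·ΣRes = \frac{9 \pi \left(13 \omega + 4\right) e^{\frac{13 \omega}{4}}}{26}

Both cases combine into a single formula in |ω|:

F(ω) = \frac{9 \pi \left(4 - 13 \left|{\omega}\right|\right) e^{- \frac{13 \left|{\omega}\right|}{4}}}{26}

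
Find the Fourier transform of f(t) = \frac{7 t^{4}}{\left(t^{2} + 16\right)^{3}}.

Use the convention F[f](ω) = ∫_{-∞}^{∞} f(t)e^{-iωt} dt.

F(ω) = \frac{7 \pi \left(16 \omega^{2} - 20 \left|{\omega}\right| + 3\right) e^{- 4 \left|{\omega}\right|}}{32}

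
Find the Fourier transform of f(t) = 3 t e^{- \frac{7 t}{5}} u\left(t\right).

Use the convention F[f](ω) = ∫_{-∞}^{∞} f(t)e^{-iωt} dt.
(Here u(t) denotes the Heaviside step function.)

F(ω) = \frac{75}{\left(5 i \omega + 7\right)^{2}}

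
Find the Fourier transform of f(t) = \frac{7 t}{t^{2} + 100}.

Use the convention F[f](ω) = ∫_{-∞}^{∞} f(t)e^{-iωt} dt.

F(ω) = - 7 i \pi e^{- 10 \left|{\omega}\right|} \operatorname{sign}{\left(\omega \right)}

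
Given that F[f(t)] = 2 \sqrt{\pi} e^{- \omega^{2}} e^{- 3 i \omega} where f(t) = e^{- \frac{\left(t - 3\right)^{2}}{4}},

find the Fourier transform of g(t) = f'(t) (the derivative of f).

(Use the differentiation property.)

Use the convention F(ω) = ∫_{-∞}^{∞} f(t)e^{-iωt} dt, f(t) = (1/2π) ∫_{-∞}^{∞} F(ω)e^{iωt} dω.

F[g](ω) = 2 i \sqrt{\pi} \omega e^{- \omega \left(\omega + 3 i\right)}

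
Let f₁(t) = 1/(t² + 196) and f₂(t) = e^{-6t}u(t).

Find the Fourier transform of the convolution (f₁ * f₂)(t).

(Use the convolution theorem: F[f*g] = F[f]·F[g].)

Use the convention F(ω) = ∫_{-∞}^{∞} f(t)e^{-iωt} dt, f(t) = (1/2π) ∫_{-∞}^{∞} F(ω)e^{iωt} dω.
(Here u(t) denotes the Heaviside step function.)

F[f₁*f₂](ω) = \frac{\pi e^{- 14 \left|{\omega}\right|}}{14 \left(i \omega + 6\right)}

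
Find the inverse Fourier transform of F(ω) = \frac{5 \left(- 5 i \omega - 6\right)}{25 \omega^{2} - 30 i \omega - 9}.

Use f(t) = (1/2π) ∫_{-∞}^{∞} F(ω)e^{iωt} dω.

f(t) = \left(\frac{3 t}{5} + 1\right) e^{- \frac{3 t}{5}} u\left(t\right)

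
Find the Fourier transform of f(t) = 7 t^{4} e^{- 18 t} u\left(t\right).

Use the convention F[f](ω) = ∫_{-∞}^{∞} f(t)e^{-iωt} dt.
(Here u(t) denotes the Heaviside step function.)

F(ω) = \frac{168}{\left(i \omega + 18\right)^{5}}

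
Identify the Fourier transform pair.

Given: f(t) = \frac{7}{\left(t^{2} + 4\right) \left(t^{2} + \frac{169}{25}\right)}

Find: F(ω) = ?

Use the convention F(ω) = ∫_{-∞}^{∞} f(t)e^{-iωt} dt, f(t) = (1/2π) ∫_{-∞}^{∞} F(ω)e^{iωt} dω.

F(ω) = \frac{175 \pi e^{- 2 \left|{\omega}\right|}}{138} - \frac{875 \pi e^{- \frac{13 \left|{\omega}\right|}{5}}}{897}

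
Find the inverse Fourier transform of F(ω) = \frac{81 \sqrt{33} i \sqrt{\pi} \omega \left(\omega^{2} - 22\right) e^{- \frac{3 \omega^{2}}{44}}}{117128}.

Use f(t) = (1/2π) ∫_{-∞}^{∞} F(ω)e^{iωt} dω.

f(t) = 3 t^{3} e^{- \frac{11 t^{2}}{3}}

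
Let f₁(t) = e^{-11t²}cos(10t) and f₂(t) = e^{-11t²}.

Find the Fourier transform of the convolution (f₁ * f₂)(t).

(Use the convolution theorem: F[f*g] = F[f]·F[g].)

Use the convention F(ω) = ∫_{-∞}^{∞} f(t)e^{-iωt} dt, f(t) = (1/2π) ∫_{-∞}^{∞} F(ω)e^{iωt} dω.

F[f₁*f₂](ω) = \frac{\pi \left(e^{\frac{10 \omega}{11}} + 1\right) e^{- \frac{\omega^{2}}{22} - \frac{5 \omega}{11} - \frac{25}{11}}}{22}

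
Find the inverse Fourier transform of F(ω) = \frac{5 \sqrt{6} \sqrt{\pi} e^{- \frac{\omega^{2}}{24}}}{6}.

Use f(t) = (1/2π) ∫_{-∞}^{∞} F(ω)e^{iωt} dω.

f(t) = 5 e^{- 6 t^{2}}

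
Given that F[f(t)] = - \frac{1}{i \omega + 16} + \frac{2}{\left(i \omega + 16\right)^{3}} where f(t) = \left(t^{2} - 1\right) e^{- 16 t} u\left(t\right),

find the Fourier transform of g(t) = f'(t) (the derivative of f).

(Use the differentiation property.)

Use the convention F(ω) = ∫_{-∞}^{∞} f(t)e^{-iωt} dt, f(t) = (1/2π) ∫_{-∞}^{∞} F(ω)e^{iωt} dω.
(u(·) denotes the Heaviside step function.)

F[g](ω) = \frac{i \omega \left(2 i \omega - \left(i \omega + 16\right)^{3} + 32\right)}{\left(i \omega + 16\right)^{4}}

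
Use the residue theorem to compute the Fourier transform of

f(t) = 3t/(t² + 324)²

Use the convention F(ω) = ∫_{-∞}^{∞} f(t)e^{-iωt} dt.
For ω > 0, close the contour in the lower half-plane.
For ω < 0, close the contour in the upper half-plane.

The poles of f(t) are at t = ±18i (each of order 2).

Let g(z) = f(z)e^{-iωz}; for large |z| the factor e^{-iωz} decays in the lower half-plane when ω > 0 and in the upper half-plane when ω < 0.

Case ω > 0 (lower half-plane, clockwise contour ⇒ F(ω) = -2πi·ΣRes):
  Res_{z = - 18 i} g(z) = \frac{\omega e^{- 18 \omega}}{24} (pole of order 2)
  F(ω) = -2πi·ΣRes = - \frac{i \pi \omega e^{- 18 \omega}}{12}

Case ω < 0 (upper half-plane, counterclockwise contour ⇒ F(ω) = +2πi·ΣRes):
  Res_{z = 18 i} g(z) = - \frac{\omega e^{18 \omega}}{24} (pole of order 2)
  F(ω) = 2πi·ΣRes = - \frac{i \pi \omega e^{18 \omega}}{12}

Both cases combine into a single formula in |ω|:

F(ω) = - \frac{i \pi \omega e^{- 18 \left|{\omega}\right|}}{12}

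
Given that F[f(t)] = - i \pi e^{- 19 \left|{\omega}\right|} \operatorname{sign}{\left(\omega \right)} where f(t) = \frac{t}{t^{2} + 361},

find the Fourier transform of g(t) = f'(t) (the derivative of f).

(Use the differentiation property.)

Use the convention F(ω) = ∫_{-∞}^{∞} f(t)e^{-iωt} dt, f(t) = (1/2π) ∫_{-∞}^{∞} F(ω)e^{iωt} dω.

F[g](ω) = \pi \omega e^{- 19 \left|{\omega}\right|} \operatorname{sign}{\left(\omega \right)}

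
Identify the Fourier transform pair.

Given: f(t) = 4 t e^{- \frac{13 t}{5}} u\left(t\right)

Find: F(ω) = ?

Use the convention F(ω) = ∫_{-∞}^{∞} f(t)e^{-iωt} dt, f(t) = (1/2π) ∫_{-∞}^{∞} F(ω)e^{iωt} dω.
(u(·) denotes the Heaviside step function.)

F(ω) = \frac{100}{\left(5 i \omega + 13\right)^{2}}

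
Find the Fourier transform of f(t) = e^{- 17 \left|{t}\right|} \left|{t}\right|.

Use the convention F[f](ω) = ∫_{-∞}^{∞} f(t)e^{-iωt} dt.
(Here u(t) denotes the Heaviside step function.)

F(ω) = \frac{2 \left(289 - \omega^{2}\right)}{\left(\omega^{2} + 289\right)^{2}}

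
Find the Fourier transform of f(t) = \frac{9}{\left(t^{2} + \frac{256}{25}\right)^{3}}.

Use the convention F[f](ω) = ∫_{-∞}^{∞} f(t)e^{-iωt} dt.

F(ω) = \frac{1125 \pi \left(256 \omega^{2} + 240 \left|{\omega}\right| + 75\right) e^{- \frac{16 \left|{\omega}\right|}{5}}}{8388608}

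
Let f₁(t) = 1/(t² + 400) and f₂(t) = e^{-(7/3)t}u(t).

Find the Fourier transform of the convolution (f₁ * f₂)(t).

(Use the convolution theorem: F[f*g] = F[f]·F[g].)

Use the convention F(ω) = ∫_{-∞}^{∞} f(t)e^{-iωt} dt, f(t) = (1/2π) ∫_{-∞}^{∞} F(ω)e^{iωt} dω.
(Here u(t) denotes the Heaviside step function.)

F[f₁*f₂](ω) = \frac{3 \pi e^{- 20 \left|{\omega}\right|}}{20 \left(3 i \omega + 7\right)}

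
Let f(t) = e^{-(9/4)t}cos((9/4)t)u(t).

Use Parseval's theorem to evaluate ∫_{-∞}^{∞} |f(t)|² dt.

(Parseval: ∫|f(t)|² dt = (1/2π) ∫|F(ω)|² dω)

∫|f(t)|² dt = \frac{1}{6}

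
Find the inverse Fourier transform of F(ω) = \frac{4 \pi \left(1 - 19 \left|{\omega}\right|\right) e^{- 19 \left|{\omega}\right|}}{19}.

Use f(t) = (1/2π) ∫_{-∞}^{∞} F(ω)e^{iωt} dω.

f(t) = \frac{8 t^{2}}{\left(t^{2} + 361\right)^{2}}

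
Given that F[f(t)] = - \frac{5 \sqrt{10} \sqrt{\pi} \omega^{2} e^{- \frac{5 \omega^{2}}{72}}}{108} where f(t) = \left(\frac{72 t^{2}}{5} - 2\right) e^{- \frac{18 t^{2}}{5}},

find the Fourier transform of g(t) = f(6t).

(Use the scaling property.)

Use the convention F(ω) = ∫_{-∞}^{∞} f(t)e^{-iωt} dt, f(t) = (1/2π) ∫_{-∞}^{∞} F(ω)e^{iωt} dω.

F[g](ω) = - \frac{5 \sqrt{10} \sqrt{\pi} \omega^{2} e^{- \frac{5 \omega^{2}}{2592}}}{23328}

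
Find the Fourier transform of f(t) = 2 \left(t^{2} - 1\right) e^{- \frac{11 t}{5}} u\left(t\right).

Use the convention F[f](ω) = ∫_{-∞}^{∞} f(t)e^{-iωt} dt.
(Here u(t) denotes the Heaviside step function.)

F(ω) = \frac{10 \left(250 i \omega - \left(5 i \omega + 11\right)^{3} + 550\right)}{\left(5 i \omega + 11\right)^{4}}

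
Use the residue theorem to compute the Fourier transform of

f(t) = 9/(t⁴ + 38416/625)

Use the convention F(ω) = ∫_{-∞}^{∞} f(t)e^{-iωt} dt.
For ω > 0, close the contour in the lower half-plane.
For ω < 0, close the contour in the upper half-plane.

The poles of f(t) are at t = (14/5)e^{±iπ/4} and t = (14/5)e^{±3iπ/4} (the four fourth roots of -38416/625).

Let g(z) = f(z)e^{-iωz}; for large |z| the factor e^{-iωz} decays in the lower half-plane when ω > 0 and in the upper half-plane when ω < 0.

Case ω > 0 (lower half-plane, clockwise contour ⇒ F(ω) = -2πi·ΣRes):
  Res_{z = - \frac{7 \sqrt{2}}{5} - \frac{7 \sqrt{2} i}{5}} g(z) = \frac{1125 \sqrt{2} i \left(1 - i\right) e^{\frac{7 \sqrt{2} \omega \left(-1 + i\right)}{5}}}{21952}
  Res_{z = \frac{7 \sqrt{2}}{5} - \frac{7 \sqrt{2} i}{5}} g(z) = \frac{1125 \sqrt{2} i \left(1 + i\right) e^{- \frac{7 \sqrt{2} \omega \left(1 + i\right)}{5}}}{21952}
  F(ω) = -2πi·ΣRes = \frac{1125 \sqrt{2} \pi \left(1 - i\right) \left(e^{\frac{14 \sqrt{2} i \omega}{5}} + i\right) e^{- \frac{7 \sqrt{2} \omega \left(1 + i\right)}{5}}}{10976} = \frac{1125 \pi e^{- \frac{7 \sqrt{2} \omega}{5}} \sin{\left(\frac{7 \sqrt{2} \omega}{5} + \frac{\pi}{4} \right)}}{2744}

Case ω < 0 (upper half-plane, counterclockwise contour ⇒ F(ω) = +2πi·ΣRes):
  Res_{z = \frac{7 \sqrt{2}}{5} + \frac{7 \sqrt{2} i}{5}} g(z) = \frac{1125 \sqrt{2} i \left(-1 + i\right) e^{\frac{7 \sqrt{2} \omega \left(1 - i\right)}{5}}}{21952}
  Res_{z = - \frac{7 \sqrt{2}}{5} + \frac{7 \sqrt{2} i}{5}} g(z) = \frac{1125 \sqrt{2} \left(1 - i\right) e^{\frac{7 \sqrt{2} \omega \left(1 + i\right)}{5}}}{21952}
  F(ω) = 2πi·ΣRes = - \frac{1125 \sqrt{2} i \pi \left(i \left(1 - i\right) e^{\frac{7 \sqrt{2} \omega \left(1 - i\right)}{5}} - \left(1 - i\right) e^{\frac{7 \sqrt{2} \omega \left(1 + i\right)}{5}}\right)}{10976} = \frac{1125 \pi e^{\frac{7 \sqrt{2} \omega}{5}} \cos{\left(\frac{7 \sqrt{2} \omega}{5} + \frac{\pi}{4} \right)}}{2744}

Both cases combine into a single formula in |ω|:

F(ω) = \frac{1125 \pi e^{- \frac{7 \sqrt{2} \left|{\omega}\right|}{5}} \sin{\left(\frac{7 \sqrt{2} \left|{\omega}\right|}{5} + \frac{\pi}{4} \right)}}{2744}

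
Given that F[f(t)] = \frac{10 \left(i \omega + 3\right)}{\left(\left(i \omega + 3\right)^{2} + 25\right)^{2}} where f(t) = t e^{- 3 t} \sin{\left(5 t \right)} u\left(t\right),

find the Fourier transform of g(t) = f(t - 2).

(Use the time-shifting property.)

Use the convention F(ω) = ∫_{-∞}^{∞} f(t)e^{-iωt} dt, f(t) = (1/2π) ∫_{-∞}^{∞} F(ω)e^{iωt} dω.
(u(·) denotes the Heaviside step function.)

F[g](ω) = \frac{10 \left(i \omega + 3\right) e^{- 2 i \omega}}{\left(\left(i \omega + 3\right)^{2} + 25\right)^{2}}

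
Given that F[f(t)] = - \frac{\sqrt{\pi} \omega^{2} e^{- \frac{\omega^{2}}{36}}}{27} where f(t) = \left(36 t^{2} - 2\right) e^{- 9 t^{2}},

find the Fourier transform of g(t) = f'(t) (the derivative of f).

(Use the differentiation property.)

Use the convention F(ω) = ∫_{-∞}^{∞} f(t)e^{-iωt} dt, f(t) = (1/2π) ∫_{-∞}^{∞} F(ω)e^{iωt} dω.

F[g](ω) = - \frac{i \sqrt{\pi} \omega^{3} e^{- \frac{\omega^{2}}{36}}}{27}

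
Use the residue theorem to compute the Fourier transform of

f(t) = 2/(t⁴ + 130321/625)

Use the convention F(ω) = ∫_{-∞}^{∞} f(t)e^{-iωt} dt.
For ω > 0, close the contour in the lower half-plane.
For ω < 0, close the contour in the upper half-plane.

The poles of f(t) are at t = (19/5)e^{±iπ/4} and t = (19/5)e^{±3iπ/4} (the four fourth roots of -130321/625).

Let g(z) = f(z)e^{-iωz}; for large |z| the factor e^{-iωz} decays in the lower half-plane when ω > 0 and in the upper half-plane when ω < 0.

Case ω > 0 (lower half-plane, clockwise contour ⇒ F(ω) = -2πi·ΣRes):
  Res_{z = - \frac{19 \sqrt{2}}{10} - \frac{19 \sqrt{2} i}{10}} g(z) = \frac{125 \sqrt{2} i \left(1 - i\right) e^{\frac{19 \sqrt{2} \omega \left(-1 + i\right)}{10}}}{27436}
  Res_{z = \frac{19 \sqrt{2}}{10} - \frac{19 \sqrt{2} i}{10}} g(z) = \frac{125 \sqrt{2} i \left(1 + i\right) e^{- \frac{19 \sqrt{2} \omega \left(1 + i\right)}{10}}}{27436}
  F(ω) = -2πi·ΣRes = \frac{125 \sqrt{2} \pi \left(1 - i\right) \left(e^{\frac{19 \sqrt{2} i \omega}{5}} + i\right) e^{- \frac{19 \sqrt{2} \omega \left(1 + i\right)}{10}}}{13718} = \frac{250 \pi e^{- \frac{19 \sqrt{2} \omega}{10}} \sin{\left(\frac{19 \sqrt{2} \omega}{10} + \frac{\pi}{4} \right)}}{6859}

Case ω < 0 (upper half-plane, counterclockwise contour ⇒ F(ω) = +2πi·ΣRes):
  Res_{z = \frac{19 \sqrt{2}}{10} + \frac{19 \sqrt{2} i}{10}} g(z) = \frac{125 \sqrt{2} i \left(-1 + i\right) e^{\frac{19 \sqrt{2} \omega \left(1 - i\right)}{10}}}{27436}
  Res_{z = - \frac{19 \sqrt{2}}{10} + \frac{19 \sqrt{2} i}{10}} g(z) = \frac{125 \sqrt{2} \left(1 - i\right) e^{\frac{19 \sqrt{2} \omega \left(1 + i\right)}{10}}}{27436}
  F(ω) = 2πi·ΣRes = - \frac{125 \sqrt{2} i \pi \left(i \left(1 - i\right) e^{\frac{19 \sqrt{2} \omega \left(1 - i\right)}{10}} - \left(1 - i\right) e^{\frac{19 \sqrt{2} \omega \left(1 + i\right)}{10}}\right)}{13718} = \frac{250 \pi e^{\frac{19 \sqrt{2} \omega}{10}} \cos{\left(\frac{19 \sqrt{2} \omega}{10} + \frac{\pi}{4} \right)}}{6859}

Both cases combine into a single formula in |ω|:

F(ω) = \frac{250 \pi e^{- \frac{19 \sqrt{2} \left|{\omega}\right|}{10}} \sin{\left(\frac{19 \sqrt{2} \left|{\omega}\right|}{10} + \frac{\pi}{4} \right)}}{6859}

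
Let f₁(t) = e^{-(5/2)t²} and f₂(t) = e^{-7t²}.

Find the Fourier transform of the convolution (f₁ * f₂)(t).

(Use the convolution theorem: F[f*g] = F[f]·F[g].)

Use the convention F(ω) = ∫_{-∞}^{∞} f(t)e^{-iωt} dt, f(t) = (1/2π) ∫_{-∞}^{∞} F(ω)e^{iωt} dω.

F[f₁*f₂](ω) = \frac{\sqrt{70} \pi e^{- \frac{19 \omega^{2}}{140}}}{35}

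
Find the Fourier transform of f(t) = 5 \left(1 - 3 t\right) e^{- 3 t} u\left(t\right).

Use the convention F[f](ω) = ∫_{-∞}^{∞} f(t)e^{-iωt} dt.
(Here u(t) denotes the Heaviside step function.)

F(ω) = \frac{5 i \omega}{- \omega^{2} + 6 i \omega + 9}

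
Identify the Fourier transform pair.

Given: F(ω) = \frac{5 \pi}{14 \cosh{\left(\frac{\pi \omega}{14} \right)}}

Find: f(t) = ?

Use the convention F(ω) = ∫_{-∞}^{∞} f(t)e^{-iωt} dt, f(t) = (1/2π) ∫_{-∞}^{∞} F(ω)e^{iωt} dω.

f(t) = \frac{5}{e^{7 t} + e^{- 7 t}}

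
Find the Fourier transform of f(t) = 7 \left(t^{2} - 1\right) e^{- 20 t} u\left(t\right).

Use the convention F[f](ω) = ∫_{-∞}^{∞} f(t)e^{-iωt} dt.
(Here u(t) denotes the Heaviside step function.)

F(ω) = \frac{7 \left(2 i \omega - \left(i \omega + 20\right)^{3} + 40\right)}{\left(i \omega + 20\right)^{4}}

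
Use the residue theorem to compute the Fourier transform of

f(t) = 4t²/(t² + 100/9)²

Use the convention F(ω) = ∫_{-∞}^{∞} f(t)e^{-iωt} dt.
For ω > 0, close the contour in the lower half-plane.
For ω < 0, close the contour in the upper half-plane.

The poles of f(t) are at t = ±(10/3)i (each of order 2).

Let g(z) = f(z)e^{-iωz}; for large |z| the factor e^{-iωz} decays in the lower half-plane when ω > 0 and in the upper half-plane when ω < 0.

Case ω > 0 (lower half-plane, clockwise contour ⇒ F(ω) = -2πi·ΣRes):
  Res_{z = - \frac{10 i}{3}} g(z) = i \left(\frac{3}{10} - \omega\right) e^{- \frac{10 \omega}{3}} (pole of order 2)
  F(ω) = -2πi·ΣRes = \frac{\pi \left(3 - 10 \omega\right) e^{- \frac{10 \omega}{3}}}{5}

Case ω < 0 (upper half-plane, counterclockwise contour ⇒ F(ω) = +2πi·ΣRes):
  Res_{z = \frac{10 i}{3}} g(z) = i \left(- \omega - \frac{3}{10}\right) e^{\frac{10 \omega}{3}} (pole of order 2)
  F(ω) = 2πi·ΣRes = \frac{\pi \left(10 \omega + 3\right) e^{\frac{10 \omega}{3}}}{5}

Both cases combine into a single formula in |ω|:

F(ω) = \frac{\pi \left(3 - 10 \left|{\omega}\right|\right) e^{- \frac{10 \left|{\omega}\right|}{3}}}{5}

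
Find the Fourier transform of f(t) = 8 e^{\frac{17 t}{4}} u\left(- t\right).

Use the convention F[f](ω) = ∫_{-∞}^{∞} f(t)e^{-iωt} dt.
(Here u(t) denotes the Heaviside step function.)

F(ω) = - \frac{32}{4 i \omega - 17}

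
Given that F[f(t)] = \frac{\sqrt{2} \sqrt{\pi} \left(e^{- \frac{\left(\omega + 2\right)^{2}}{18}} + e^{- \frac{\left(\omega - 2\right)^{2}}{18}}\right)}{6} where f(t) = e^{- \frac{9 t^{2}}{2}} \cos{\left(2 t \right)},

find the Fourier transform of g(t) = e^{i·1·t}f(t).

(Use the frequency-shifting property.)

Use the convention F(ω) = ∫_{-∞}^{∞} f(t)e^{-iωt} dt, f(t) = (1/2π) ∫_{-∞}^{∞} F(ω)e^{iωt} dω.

F[g](ω) = \frac{\sqrt{2} \sqrt{\pi} e^{- \frac{\left(\omega + 1\right)^{2}}{18}}}{6} + \frac{\sqrt{2} \sqrt{\pi} e^{- \frac{\left(\omega - 3\right)^{2}}{18}}}{6}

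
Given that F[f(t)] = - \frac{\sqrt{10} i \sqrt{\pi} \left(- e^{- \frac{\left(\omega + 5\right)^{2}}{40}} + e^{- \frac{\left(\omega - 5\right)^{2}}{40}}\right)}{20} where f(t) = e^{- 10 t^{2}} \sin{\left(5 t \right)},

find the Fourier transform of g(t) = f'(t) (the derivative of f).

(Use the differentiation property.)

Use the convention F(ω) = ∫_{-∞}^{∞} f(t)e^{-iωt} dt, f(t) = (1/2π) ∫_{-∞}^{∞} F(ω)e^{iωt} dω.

F[g](ω) = \frac{\sqrt{10} \sqrt{\pi} \omega \left(e^{\frac{\omega}{2}} - 1\right) e^{- \frac{\omega^{2}}{40} - \frac{\omega}{4} - \frac{5}{8}}}{20}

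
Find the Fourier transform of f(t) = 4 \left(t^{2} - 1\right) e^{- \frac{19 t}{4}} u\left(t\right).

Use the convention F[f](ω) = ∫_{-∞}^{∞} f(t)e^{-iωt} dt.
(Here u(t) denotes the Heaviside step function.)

F(ω) = \frac{16 \left(128 i \omega - \left(4 i \omega + 19\right)^{3} + 608\right)}{\left(4 i \omega + 19\right)^{4}}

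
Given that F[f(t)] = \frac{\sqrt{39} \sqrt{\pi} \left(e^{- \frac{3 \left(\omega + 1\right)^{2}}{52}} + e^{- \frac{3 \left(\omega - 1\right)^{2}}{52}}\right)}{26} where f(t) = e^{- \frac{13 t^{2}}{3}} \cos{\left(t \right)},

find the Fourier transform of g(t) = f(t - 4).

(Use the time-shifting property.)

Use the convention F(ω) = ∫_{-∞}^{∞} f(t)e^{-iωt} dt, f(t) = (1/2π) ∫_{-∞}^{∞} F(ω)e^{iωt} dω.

F[g](ω) = \frac{\sqrt{39} \sqrt{\pi} \left(e^{\frac{3 \omega}{13}} + 1\right) e^{- \frac{3 \omega^{2}}{52} - \frac{3 \omega}{26} - 4 i \omega - \frac{3}{52}}}{26}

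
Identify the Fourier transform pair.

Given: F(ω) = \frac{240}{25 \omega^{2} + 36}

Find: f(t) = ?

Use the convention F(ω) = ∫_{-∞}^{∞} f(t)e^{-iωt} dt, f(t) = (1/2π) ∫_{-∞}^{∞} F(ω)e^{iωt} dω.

f(t) = 4 e^{- \frac{6 \left|{t}\right|}{5}}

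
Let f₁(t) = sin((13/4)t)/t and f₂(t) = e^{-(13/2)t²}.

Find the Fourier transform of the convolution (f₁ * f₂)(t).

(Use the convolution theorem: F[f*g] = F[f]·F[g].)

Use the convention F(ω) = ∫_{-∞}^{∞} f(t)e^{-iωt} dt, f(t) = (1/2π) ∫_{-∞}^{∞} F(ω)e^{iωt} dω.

F[f₁*f₂](ω) = \begin{cases} \frac{\sqrt{26} \pi^{\frac{3}{2}} e^{- \frac{\omega^{2}}{26}}}{13} & \text{for}\: \omega > - \frac{13}{4} \wedge \omega < \frac{13}{4} \\0 & \text{otherwise} \end{cases}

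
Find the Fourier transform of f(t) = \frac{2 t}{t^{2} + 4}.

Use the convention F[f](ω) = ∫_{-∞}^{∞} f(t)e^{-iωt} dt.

F(ω) = - 2 i \pi e^{- 2 \left|{\omega}\right|} \operatorname{sign}{\left(\omega \right)}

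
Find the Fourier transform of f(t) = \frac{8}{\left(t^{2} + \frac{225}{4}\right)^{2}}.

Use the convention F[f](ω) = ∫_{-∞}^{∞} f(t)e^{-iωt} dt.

F(ω) = \frac{16 \pi \left(15 \left|{\omega}\right| + 2\right) e^{- \frac{15 \left|{\omega}\right|}{2}}}{3375}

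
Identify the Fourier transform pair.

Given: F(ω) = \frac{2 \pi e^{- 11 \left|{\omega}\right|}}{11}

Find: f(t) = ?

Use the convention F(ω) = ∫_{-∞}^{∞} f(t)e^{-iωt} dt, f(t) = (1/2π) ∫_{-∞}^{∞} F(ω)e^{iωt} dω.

f(t) = \frac{2}{t^{2} + 121}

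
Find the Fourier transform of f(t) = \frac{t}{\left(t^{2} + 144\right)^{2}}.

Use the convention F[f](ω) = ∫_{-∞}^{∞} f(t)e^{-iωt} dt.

F(ω) = - \frac{i \pi \omega e^{- 12 \left|{\omega}\right|}}{24}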